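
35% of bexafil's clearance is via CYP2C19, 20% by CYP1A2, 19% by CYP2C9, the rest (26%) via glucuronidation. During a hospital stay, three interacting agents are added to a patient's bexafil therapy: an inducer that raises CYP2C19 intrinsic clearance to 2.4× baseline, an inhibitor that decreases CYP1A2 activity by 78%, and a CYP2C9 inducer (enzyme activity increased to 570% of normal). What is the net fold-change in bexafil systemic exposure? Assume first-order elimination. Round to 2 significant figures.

0.45

The CYP2C19 pathway (35% of clearance) is boosted to 2.4× activity: 0.35 × 2.4 = 0.84.
The CYP1A2 pathway (20% of clearance) drops to 0.22× activity: 0.2 × 0.22 = 0.044.
The CYP2C9 pathway (19% of clearance) increases to 5.7× activity: 0.19 × 5.7 = 1.083.
The remaining 26% of clearance is unaffected.
New clearance relative to baseline: 0.84 + 0.044 + 1.083 + 0.26 = 2.227.
Systemic exposure ∝ 1/CL: fold-change = 1 / 2.227 = 0.45.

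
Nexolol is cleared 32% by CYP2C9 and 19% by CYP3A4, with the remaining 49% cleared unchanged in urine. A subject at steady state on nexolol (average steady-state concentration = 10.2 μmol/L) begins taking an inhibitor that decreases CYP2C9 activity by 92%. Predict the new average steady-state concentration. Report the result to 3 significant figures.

The CYP2C9 pathway (32% of clearance) drops to 0.08× activity: 0.32 × 0.08 = 0.0256.
CYP3A4 (19%) and the residual 49% are unaffected.
Relative clearance = 0.0256 + 0.19 + 0.49 = 0.7056.
New average steady-state concentration = baseline ÷ relative clearance = 10.2 / 0.7056 = 14.5 μmol/L.

14.5 μmol/L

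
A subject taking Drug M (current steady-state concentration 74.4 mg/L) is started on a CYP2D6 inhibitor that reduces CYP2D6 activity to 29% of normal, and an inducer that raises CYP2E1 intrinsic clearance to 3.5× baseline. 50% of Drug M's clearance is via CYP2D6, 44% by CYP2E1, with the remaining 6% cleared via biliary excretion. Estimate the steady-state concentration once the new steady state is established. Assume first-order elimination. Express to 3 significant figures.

42.6 mg/L

CYP2D6: 0.5 × 0.29 = 0.145
CYP2E1: 0.44 × 3.5 = 1.54
Other: 0.06 (unchanged)
New clearance relative to baseline: 0.145 + 1.54 + 0.06 = 1.745.
Dividing the baseline by the relative clearance: 74.4 / 1.745 = 42.6 mg/L.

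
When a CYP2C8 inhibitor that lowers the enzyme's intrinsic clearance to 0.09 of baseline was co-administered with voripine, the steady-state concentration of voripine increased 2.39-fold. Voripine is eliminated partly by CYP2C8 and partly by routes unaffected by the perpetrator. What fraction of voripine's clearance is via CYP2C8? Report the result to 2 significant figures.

Write x for the fraction cleared via CYP2C8. The observed steady-state concentration change means clearance fell to 1/2.39 = 0.4184 of baseline.
Setting x·0.09 + (1 − x) = 0.4184 and solving: x = (0.4184 − 1)/(0.09 − 1) = 0.64.

0.64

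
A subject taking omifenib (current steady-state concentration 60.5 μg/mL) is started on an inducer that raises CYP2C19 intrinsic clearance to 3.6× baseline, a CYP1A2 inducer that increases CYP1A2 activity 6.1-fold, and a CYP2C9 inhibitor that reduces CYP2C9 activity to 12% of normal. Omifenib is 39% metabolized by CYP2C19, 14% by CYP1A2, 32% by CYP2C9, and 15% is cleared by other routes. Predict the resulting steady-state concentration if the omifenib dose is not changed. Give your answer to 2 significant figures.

The CYP2C19 pathway (39% of clearance) increases to 3.6× activity: 0.39 × 3.6 = 1.404.
The CYP1A2 pathway (14% of clearance) rises to 6.1× activity: 0.14 × 6.1 = 0.854.
The CYP2C9 pathway (32% of clearance) is reduced to 0.12× activity: 0.32 × 0.12 = 0.0384.
The remaining 15% of clearance is unaffected.
CL_new/CL_old = 1.404 + 0.854 + 0.0384 + 0.15 = 2.4464.
Steady-state concentration ∝ 1/CL: new value = 60.5 / 2.4464 = 25 μg/mL.

25 μg/mL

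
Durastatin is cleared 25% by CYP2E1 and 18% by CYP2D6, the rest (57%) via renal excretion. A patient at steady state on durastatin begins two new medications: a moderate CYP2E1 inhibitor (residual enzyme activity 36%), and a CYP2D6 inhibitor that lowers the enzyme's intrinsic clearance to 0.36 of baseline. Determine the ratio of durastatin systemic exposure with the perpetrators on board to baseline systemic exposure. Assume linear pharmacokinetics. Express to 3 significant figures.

The CYP2E1 pathway (25% of clearance) falls to 0.36× activity: 0.25 × 0.36 = 0.09.
The CYP2D6 pathway (18% of clearance) falls to 0.36× activity: 0.18 × 0.36 = 0.0648.
Non-CYP routes (57%) are unchanged.
New clearance relative to baseline: 0.09 + 0.0648 + 0.57 = 0.7248.
Net systemic exposure ratio = 1 / 0.7248 = 1.38.

1.38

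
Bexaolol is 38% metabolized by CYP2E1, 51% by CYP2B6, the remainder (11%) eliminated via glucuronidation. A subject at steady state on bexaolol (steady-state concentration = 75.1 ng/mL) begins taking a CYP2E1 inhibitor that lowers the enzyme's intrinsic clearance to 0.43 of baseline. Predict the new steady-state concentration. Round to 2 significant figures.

The CYP2E1 pathway (38% of clearance) falls to 0.43× activity: 0.38 × 0.43 = 0.1634.
CYP2B6 (51%) and the residual 11% are unaffected.
New clearance relative to baseline: 0.1634 + 0.51 + 0.11 = 0.7834.
With dosing unchanged, steady-state concentration scales as 1/CL: 75.1 / 0.7834 = 96 ng/mL.

96 ng/mL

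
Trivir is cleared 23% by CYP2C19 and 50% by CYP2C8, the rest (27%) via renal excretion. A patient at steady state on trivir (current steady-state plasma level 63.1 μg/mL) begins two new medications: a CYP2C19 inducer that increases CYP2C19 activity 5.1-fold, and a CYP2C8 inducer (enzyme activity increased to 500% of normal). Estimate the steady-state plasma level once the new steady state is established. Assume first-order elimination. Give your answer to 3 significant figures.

16.0 μg/mL

CYP2C19: 0.23 × 5.1 = 1.173
CYP2C8: 0.5 × 5 = 2.5
Other: 0.27 (unchanged)
Relative clearance = 1.173 + 2.5 + 0.27 = 3.943.
Dividing the baseline by the relative clearance: 63.1 / 3.943 = 16.0 μg/mL.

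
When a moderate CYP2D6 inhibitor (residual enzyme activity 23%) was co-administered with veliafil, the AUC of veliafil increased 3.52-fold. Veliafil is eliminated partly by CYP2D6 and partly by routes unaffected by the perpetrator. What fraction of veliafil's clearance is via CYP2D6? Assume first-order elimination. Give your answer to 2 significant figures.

CL'/CL = 1 / 3.52 = 0.2841
0.23·fm + (1 − fm) = 0.2841
fm = (0.2841 − 1) / (0.23 − 1) = 0.93

0.93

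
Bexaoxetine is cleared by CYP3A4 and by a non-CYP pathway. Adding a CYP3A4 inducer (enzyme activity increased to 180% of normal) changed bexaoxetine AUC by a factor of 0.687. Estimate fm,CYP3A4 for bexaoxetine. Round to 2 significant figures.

0.57

CL'/CL = 1 / 0.687 = 1.456
1.8·fm + (1 − fm) = 1.456
fm = (1.456 − 1) / (1.8 − 1) = 0.57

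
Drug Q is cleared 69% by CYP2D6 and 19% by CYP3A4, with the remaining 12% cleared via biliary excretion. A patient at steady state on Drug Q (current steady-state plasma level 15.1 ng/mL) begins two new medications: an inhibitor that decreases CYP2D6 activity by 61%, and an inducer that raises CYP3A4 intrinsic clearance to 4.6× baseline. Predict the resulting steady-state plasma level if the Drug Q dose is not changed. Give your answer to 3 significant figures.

The CYP2D6 pathway (69% of clearance) drops to 0.39× activity: 0.69 × 0.39 = 0.2691.
The CYP3A4 pathway (19% of clearance) is boosted to 4.6× activity: 0.19 × 4.6 = 0.874.
The remaining 12% of clearance is unaffected.
CL_new/CL_old = 0.2691 + 0.874 + 0.12 = 1.2631.
Dividing the baseline by the relative clearance: 15.1 / 1.2631 = 12.0 ng/mL.

12.0 ng/mL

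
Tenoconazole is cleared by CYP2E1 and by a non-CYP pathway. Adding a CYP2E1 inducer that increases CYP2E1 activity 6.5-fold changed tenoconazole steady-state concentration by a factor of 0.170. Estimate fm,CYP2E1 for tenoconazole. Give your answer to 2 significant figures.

Let fm be the CYP2E1 fraction. New clearance relative to baseline = fm × 6.5 + (1 − fm).
Steady-state concentration ratio = 1 / (new CL fraction), so new CL fraction = 1 / 0.170 = 5.882.
fm × 6.5 + 1 − fm = 5.882  ⇒  fm × (6.5 − 1) = 4.882  ⇒  fm = 0.89.

0.89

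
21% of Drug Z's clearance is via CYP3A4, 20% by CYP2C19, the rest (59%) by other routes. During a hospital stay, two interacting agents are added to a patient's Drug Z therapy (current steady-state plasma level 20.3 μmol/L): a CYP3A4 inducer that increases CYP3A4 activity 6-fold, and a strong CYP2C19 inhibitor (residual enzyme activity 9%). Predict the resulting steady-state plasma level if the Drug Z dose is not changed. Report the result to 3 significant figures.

The CYP3A4 pathway (21% of clearance) is boosted to 6× activity: 0.21 × 6 = 1.26.
The CYP2C19 pathway (20% of clearance) drops to 0.09× activity: 0.2 × 0.09 = 0.018.
Non-CYP routes (59%) are unchanged.
CL_new/CL_old = 1.26 + 0.018 + 0.59 = 1.868.
Dividing the baseline by the relative clearance: 20.3 / 1.868 = 10.9 μmol/L.

10.9 μmol/L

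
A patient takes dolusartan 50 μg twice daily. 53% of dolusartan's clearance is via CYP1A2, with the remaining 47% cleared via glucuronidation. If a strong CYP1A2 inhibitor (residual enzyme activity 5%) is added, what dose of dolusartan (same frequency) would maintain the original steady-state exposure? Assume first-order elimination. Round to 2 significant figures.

The CYP1A2 pathway (53% of clearance) is reduced to 0.05× activity: 0.53 × 0.05 = 0.0265.
Non-CYP routes (47%) are unchanged.
Relative clearance = 0.0265 + 0.47 = 0.4965.
Exposure is unchanged when dose changes in proportion to clearance. New dose = 50 μg × 0.4965 = 25 μg.

25 μg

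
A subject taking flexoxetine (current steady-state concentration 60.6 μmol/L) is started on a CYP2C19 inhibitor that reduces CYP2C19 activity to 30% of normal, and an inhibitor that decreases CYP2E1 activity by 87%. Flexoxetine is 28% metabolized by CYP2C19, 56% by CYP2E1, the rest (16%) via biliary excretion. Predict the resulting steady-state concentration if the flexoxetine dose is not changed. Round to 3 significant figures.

191 μmol/L

The CYP2C19 pathway (28% of clearance) is reduced to 0.3× activity: 0.28 × 0.3 = 0.084.
The CYP2E1 pathway (56% of clearance) is reduced to 0.13× activity: 0.56 × 0.13 = 0.0728.
Non-CYP routes (16%) are unchanged.
Relative clearance = 0.084 + 0.0728 + 0.16 = 0.3168.
Steady-state concentration ∝ 1/CL: new value = 60.6 / 0.3168 = 191 μmol/L.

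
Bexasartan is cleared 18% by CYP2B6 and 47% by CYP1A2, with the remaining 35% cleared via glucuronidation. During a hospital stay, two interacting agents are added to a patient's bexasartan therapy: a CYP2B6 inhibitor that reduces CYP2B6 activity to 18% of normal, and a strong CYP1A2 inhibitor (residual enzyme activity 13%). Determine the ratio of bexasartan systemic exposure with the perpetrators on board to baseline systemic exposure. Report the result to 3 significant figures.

CYP2B6: 0.18 × 0.18 = 0.0324
CYP1A2: 0.47 × 0.13 = 0.0611
Other: 0.35 (unchanged)
Relative clearance = 0.0324 + 0.0611 + 0.35 = 0.4435.
Net systemic exposure ratio = 1 / 0.4435 = 2.25.

2.25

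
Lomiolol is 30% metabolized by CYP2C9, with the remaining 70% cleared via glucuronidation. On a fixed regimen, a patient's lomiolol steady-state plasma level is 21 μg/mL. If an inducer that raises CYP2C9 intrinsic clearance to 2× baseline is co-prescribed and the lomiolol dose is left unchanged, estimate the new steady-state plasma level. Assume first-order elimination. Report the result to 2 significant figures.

16 μg/mL

The CYP2C9 pathway (30% of clearance) is boosted to 2× activity: 0.3 × 2 = 0.6.
Non-CYP routes (70%) are unchanged.
New clearance relative to baseline: 0.6 + 0.7 = 1.3.
Steady-state plasma level ∝ 1/CL, so new value = 21 / 1.3 = 16 μg/mL.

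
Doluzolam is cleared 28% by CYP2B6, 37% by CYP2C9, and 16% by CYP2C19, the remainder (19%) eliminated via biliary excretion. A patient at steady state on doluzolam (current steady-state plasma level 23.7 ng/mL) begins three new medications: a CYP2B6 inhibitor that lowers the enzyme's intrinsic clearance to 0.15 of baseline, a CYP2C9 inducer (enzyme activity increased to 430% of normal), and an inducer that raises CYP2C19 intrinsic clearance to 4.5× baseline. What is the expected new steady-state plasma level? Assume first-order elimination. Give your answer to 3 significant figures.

9.32 ng/mL

CYP2B6: 0.28 × 0.15 = 0.042
CYP2C9: 0.37 × 4.3 = 1.591
CYP2C19: 0.16 × 4.5 = 0.72
Other: 0.19 (unchanged)
CL_new/CL_old = 0.042 + 1.591 + 0.72 + 0.19 = 2.543.
New steady-state plasma level = 23.7 / 2.543 = 9.32 ng/mL (concentration scales inversely with clearance).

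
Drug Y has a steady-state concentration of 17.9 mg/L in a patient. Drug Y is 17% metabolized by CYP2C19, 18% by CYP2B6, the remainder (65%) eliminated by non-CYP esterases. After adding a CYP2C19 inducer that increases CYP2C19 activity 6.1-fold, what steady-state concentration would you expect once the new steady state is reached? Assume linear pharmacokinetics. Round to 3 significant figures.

CYP2C19: 0.17 × 6.1 = 1.037
CYP2B6: 0.18 (unchanged)
Other: 0.65 (unchanged)
New clearance relative to baseline: 1.037 + 0.18 + 0.65 = 1.867.
With dosing unchanged, steady-state concentration scales as 1/CL: 17.9 / 1.867 = 9.59 mg/L.

9.59 mg/L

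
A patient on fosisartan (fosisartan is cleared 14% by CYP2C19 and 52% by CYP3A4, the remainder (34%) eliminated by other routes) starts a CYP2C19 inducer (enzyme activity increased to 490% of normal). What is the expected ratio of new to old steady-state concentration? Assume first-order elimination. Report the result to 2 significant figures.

The CYP2C19 pathway (14% of clearance) rises to 4.9× activity: 0.14 × 4.9 = 0.686.
CYP3A4 (52%) and the residual 34% are unaffected.
Relative clearance = 0.686 + 0.52 + 0.34 = 1.546.
Steady-state concentration is inversely proportional to clearance, so the fold-change is 1 / 1.546 = 0.65.

0.65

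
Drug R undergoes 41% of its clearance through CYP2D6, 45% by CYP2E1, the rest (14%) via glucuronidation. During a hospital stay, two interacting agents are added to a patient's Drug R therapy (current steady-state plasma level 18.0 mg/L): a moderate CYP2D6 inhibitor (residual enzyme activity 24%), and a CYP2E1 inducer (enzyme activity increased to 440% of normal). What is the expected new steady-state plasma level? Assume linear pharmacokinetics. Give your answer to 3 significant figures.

8.11 mg/L

The CYP2D6 pathway (41% of clearance) drops to 0.24× activity: 0.41 × 0.24 = 0.0984.
The CYP2E1 pathway (45% of clearance) increases to 4.4× activity: 0.45 × 4.4 = 1.98.
The remaining 14% of clearance is unaffected.
New clearance relative to baseline: 0.0984 + 1.98 + 0.14 = 2.2184.
Steady-state plasma level ∝ 1/CL: new value = 18.0 / 2.2184 = 8.11 mg/L.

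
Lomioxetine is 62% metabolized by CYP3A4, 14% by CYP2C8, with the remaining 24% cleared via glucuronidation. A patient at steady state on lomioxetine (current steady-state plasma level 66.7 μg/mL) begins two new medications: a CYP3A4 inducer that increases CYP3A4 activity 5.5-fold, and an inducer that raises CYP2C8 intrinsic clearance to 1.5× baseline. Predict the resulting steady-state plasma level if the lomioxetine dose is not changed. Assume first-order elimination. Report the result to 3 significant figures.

17.3 μg/mL

CYP3A4: 0.62 × 5.5 = 3.41
CYP2C8: 0.14 × 1.5 = 0.21
Other: 0.24 (unchanged)
Relative clearance = 3.41 + 0.21 + 0.24 = 3.86.
Dividing the baseline by the relative clearance: 66.7 / 3.86 = 17.3 μg/mL.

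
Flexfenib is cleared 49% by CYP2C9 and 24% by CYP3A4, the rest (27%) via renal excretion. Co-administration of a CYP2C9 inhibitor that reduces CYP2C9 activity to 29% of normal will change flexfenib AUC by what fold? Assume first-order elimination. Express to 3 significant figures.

1.53

The CYP2C9 pathway (49% of clearance) is reduced to 0.29× activity: 0.49 × 0.29 = 0.1421.
CYP3A4 (24%) and the residual 27% are unaffected.
CL_new/CL_old = 0.1421 + 0.24 + 0.27 = 0.6521.
AUC ratio = CL_old/CL_new = 1 / 0.6521 = 1.53.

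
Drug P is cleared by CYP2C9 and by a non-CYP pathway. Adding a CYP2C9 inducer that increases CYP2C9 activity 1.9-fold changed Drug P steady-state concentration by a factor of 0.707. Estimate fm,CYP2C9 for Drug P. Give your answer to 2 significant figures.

Call the CYP2C9 fraction fm. After the interaction, CL_new/CL_old = fm × 1.9 + (1 − fm).
Steady-state concentration ratio = 1 / (new CL fraction), so new CL fraction = 1 / 0.707 = 1.414.
fm × 1.9 + 1 − fm = 1.414  ⇒  fm × (1.9 − 1) = 0.4144  ⇒  fm = 0.46.

0.46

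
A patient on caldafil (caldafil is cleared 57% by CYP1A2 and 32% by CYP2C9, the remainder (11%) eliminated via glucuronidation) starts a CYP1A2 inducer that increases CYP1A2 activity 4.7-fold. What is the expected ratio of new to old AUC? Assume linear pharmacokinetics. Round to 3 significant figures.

0.322

The CYP1A2 pathway (57% of clearance) rises to 4.7× activity: 0.57 × 4.7 = 2.679.
CYP2C9 (32%) and the residual 11% are unaffected.
Relative clearance = 2.679 + 0.32 + 0.11 = 3.109.
AUC ratio = CL_old/CL_new = 1 / 3.109 = 0.322.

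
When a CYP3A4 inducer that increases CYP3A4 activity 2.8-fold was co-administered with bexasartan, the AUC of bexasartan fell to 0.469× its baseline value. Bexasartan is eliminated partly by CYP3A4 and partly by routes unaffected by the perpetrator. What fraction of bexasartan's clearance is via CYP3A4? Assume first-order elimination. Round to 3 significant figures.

Let x = fm,CYP3A4. Because AUC ∝ 1/CL, relative clearance rose to 1/0.469 = 2.132.
Setting x·2.8 + (1 − x) = 2.132 and solving: x = (2.132 − 1)/(2.8 − 1) = 0.629.

0.629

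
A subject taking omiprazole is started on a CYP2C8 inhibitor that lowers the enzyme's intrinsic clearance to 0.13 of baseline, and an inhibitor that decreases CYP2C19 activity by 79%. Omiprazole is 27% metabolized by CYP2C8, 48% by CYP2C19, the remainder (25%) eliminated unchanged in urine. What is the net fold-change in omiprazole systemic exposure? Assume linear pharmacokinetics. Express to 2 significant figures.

2.6

The CYP2C8 pathway (27% of clearance) drops to 0.13× activity: 0.27 × 0.13 = 0.0351.
The CYP2C19 pathway (48% of clearance) is reduced to 0.21× activity: 0.48 × 0.21 = 0.1008.
The remaining 25% of clearance is unaffected.
New clearance relative to baseline: 0.0351 + 0.1008 + 0.25 = 0.3859.
Net systemic exposure ratio = 1 / 0.3859 = 2.6.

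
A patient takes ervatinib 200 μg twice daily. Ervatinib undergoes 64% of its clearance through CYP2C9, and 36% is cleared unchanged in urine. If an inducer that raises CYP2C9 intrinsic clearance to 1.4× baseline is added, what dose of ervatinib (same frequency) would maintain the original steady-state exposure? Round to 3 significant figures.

251 μg

The CYP2C9 pathway (64% of clearance) rises to 1.4× activity: 0.64 × 1.4 = 0.896.
The remaining 36% of clearance is unaffected.
CL_new/CL_old = 0.896 + 0.36 = 1.256.
Exposure is unchanged when dose changes in proportion to clearance. New dose = 200 μg × 1.256 = 251 μg.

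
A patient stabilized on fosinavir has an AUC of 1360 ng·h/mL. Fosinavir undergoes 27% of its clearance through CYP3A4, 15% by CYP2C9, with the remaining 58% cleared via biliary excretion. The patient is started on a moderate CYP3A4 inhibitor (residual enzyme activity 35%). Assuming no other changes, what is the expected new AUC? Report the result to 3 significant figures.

1.65 × 10³ ng·h/mL

The CYP3A4 pathway (27% of clearance) falls to 0.35× activity: 0.27 × 0.35 = 0.0945.
CYP2C9 (15%) and the residual 58% are unaffected.
CL_new/CL_old = 0.0945 + 0.15 + 0.58 = 0.8245.
With dosing unchanged, AUC scales as 1/CL: 1360 / 0.8245 = 1.65 × 10³ ng·h/mL.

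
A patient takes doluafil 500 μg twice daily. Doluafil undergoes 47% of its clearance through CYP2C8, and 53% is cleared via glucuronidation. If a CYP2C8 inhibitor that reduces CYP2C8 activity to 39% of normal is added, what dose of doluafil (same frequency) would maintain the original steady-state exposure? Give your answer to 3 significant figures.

CYP2C8: 0.47 × 0.39 = 0.1833
Other: 0.53 (unchanged)
CL_new/CL_old = 0.1833 + 0.53 = 0.7133.
Exposure is unchanged when dose changes in proportion to clearance. New dose = 500 μg × 0.7133 = 357 μg.

357 μg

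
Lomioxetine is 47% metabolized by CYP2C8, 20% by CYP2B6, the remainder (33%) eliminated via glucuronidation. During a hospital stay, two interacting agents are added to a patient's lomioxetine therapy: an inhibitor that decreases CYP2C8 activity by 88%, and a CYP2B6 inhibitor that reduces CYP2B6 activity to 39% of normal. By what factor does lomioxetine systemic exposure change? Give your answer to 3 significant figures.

CYP2C8: 0.47 × 0.12 = 0.0564
CYP2B6: 0.2 × 0.39 = 0.078
Other: 0.33 (unchanged)
CL_new/CL_old = 0.0564 + 0.078 + 0.33 = 0.4644.
Because systemic exposure varies inversely with clearance, the combined effect is 1 / 0.4644 = 2.15.

2.15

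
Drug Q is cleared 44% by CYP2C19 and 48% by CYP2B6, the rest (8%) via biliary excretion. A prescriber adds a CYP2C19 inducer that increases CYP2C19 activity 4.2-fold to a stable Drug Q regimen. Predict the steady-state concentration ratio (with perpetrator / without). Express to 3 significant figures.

The CYP2C19 pathway (44% of clearance) is boosted to 4.2× activity: 0.44 × 4.2 = 1.848.
CYP2B6 (48%) and the residual 8% are unaffected.
New clearance relative to baseline: 1.848 + 0.48 + 0.08 = 2.408.
Steady-state concentration ratio = CL_old/CL_new = 1 / 2.408 = 0.415.

0.415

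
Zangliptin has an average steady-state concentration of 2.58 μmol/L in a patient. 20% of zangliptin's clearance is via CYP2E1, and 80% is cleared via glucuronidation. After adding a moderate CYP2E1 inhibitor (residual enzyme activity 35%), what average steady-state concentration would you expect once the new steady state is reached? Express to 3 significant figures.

The CYP2E1 pathway (20% of clearance) falls to 0.35× activity: 0.2 × 0.35 = 0.07.
Non-CYP routes (80%) are unchanged.
Relative clearance = 0.07 + 0.8 = 0.87.
Average steady-state concentration ∝ 1/CL, so new value = 2.58 / 0.87 = 2.97 μmol/L.

2.97 μmol/L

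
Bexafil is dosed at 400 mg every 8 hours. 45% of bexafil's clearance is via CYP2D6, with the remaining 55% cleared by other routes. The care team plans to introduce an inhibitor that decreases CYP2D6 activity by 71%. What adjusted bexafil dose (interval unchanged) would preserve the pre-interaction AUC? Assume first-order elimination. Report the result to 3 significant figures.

The CYP2D6 pathway (45% of clearance) drops to 0.29× activity: 0.45 × 0.29 = 0.1305.
The remaining 55% of clearance is unaffected.
CL_new/CL_old = 0.1305 + 0.55 = 0.6805.
Exposure is unchanged when dose changes in proportion to clearance. New dose = 400 mg × 0.6805 = 272 mg.

272 mg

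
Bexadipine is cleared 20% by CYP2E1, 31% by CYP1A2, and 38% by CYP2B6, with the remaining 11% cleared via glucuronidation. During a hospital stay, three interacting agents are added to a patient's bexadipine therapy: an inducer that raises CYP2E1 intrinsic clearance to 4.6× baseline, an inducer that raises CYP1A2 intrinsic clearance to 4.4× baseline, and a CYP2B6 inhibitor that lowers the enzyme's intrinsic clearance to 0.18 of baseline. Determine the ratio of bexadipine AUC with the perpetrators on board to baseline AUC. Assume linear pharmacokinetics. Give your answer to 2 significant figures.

0.41

The CYP2E1 pathway (20% of clearance) increases to 4.6× activity: 0.2 × 4.6 = 0.92.
The CYP1A2 pathway (31% of clearance) increases to 4.4× activity: 0.31 × 4.4 = 1.364.
The CYP2B6 pathway (38% of clearance) is reduced to 0.18× activity: 0.38 × 0.18 = 0.0684.
The remaining 11% of clearance is unaffected.
New clearance relative to baseline: 0.92 + 1.364 + 0.0684 + 0.11 = 2.4624.
Because AUC varies inversely with clearance, the combined effect is 1 / 2.4624 = 0.41.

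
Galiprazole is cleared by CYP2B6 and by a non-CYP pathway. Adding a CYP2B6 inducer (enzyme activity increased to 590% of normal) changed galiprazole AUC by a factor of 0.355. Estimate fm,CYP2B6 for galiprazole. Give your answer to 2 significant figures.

0.37

Let x = fm,CYP2B6. Because AUC ∝ 1/CL, relative clearance rose to 1/0.355 = 2.817.
Setting x·5.9 + (1 − x) = 2.817 and solving: x = (2.817 − 1)/(5.9 − 1) = 0.37.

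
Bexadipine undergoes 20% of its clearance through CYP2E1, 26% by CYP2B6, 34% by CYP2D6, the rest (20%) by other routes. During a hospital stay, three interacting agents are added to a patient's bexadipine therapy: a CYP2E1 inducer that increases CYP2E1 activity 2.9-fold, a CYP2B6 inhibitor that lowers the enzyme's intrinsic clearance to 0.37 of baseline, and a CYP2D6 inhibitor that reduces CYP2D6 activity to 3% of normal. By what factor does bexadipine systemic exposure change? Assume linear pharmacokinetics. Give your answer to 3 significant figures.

The CYP2E1 pathway (20% of clearance) is boosted to 2.9× activity: 0.2 × 2.9 = 0.58.
The CYP2B6 pathway (26% of clearance) is reduced to 0.37× activity: 0.26 × 0.37 = 0.0962.
The CYP2D6 pathway (34% of clearance) drops to 0.03× activity: 0.34 × 0.03 = 0.0102.
Non-CYP routes (20%) are unchanged.
Relative clearance = 0.58 + 0.0962 + 0.0102 + 0.2 = 0.8864.
Net systemic exposure ratio = 1 / 0.8864 = 1.13.

1.13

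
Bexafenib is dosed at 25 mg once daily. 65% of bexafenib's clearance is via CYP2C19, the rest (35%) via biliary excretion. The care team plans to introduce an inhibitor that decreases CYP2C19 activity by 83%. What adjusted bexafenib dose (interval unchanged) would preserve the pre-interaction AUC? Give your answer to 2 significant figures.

The CYP2C19 pathway (65% of clearance) is reduced to 0.17× activity: 0.65 × 0.17 = 0.1105.
Non-CYP routes (35%) are unchanged.
Relative clearance = 0.1105 + 0.35 = 0.4605.
Exposure is unchanged when dose changes in proportion to clearance. New dose = 25 mg × 0.4605 = 12 mg.

12 mg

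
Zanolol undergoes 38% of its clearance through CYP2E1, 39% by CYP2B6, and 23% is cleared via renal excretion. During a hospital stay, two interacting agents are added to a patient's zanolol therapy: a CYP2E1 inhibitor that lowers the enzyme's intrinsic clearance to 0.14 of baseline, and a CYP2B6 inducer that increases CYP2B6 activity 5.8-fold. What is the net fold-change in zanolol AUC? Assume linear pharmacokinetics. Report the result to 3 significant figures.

0.393

CYP2E1: 0.38 × 0.14 = 0.0532
CYP2B6: 0.39 × 5.8 = 2.262
Other: 0.23 (unchanged)
Relative clearance = 0.0532 + 2.262 + 0.23 = 2.5452.
Net AUC ratio = 1 / 2.5452 = 0.393.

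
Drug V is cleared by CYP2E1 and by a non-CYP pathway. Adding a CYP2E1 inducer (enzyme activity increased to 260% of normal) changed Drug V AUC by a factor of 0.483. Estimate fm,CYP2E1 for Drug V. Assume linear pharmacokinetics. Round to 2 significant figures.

0.67

Call the CYP2E1 fraction fm. After the interaction, CL_new/CL_old = fm × 2.6 + (1 − fm).
AUC ratio = 1 / (new CL fraction), so new CL fraction = 1 / 0.483 = 2.07.
fm × 2.6 + 1 − fm = 2.07  ⇒  fm × (2.6 − 1) = 1.07  ⇒  fm = 0.67.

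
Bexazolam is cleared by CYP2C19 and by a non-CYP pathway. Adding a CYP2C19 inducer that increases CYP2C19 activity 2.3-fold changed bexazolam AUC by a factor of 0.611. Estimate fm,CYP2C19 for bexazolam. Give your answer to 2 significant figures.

0.49

Let fm be the CYP2C19 fraction. New clearance relative to baseline = fm × 2.3 + (1 − fm).
AUC ratio = 1 / (new CL fraction), so new CL fraction = 1 / 0.611 = 1.637.
fm × 2.3 + 1 − fm = 1.637  ⇒  fm × (2.3 − 1) = 0.6367  ⇒  fm = 0.49.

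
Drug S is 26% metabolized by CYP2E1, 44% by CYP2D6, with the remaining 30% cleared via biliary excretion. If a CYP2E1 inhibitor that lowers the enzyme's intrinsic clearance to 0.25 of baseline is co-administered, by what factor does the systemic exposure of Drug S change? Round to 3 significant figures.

1.24

CYP2E1: 0.26 × 0.25 = 0.065
CYP2D6: 0.44 (unchanged)
Other: 0.3 (unchanged)
Relative clearance = 0.065 + 0.44 + 0.3 = 0.805.
Since systemic exposure ∝ 1/CL, the ratio is 1 / 0.805 = 1.24.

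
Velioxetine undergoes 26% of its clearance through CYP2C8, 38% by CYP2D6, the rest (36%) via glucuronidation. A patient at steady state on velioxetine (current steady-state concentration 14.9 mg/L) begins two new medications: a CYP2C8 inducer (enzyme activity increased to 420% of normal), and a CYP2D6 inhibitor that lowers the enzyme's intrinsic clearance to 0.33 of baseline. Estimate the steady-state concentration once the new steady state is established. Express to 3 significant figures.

The CYP2C8 pathway (26% of clearance) is boosted to 4.2× activity: 0.26 × 4.2 = 1.092.
The CYP2D6 pathway (38% of clearance) falls to 0.33× activity: 0.38 × 0.33 = 0.1254.
The remaining 36% of clearance is unaffected.
Relative clearance = 1.092 + 0.1254 + 0.36 = 1.5774.
New steady-state concentration = 14.9 / 1.5774 = 9.45 mg/L (concentration scales inversely with clearance).

9.45 mg/L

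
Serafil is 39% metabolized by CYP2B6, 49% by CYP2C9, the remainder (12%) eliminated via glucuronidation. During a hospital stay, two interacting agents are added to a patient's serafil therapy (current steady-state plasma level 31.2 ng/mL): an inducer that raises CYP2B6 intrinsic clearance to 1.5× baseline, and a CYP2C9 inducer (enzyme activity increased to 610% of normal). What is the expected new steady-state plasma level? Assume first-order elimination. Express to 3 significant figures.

CYP2B6: 0.39 × 1.5 = 0.585
CYP2C9: 0.49 × 6.1 = 2.989
Other: 0.12 (unchanged)
Relative clearance = 0.585 + 2.989 + 0.12 = 3.694.
Dividing the baseline by the relative clearance: 31.2 / 3.694 = 8.45 ng/mL.

8.45 ng/mL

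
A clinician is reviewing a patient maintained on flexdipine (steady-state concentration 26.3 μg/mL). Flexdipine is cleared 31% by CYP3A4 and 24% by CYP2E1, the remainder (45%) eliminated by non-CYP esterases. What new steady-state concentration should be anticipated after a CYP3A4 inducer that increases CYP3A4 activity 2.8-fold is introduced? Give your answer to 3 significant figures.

CYP3A4: 0.31 × 2.8 = 0.868
CYP2E1: 0.24 (unchanged)
Other: 0.45 (unchanged)
New clearance relative to baseline: 0.868 + 0.24 + 0.45 = 1.558.
New steady-state concentration = baseline ÷ relative clearance = 26.3 / 1.558 = 16.9 μg/mL.

16.9 μg/mL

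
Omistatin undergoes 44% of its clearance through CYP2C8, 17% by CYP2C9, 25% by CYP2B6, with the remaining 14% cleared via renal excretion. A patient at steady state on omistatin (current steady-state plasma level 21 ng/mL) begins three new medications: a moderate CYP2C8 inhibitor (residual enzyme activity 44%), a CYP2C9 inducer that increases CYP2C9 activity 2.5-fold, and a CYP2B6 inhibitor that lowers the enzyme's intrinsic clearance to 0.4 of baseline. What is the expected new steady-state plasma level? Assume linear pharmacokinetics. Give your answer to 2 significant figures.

24 ng/mL

The CYP2C8 pathway (44% of clearance) is reduced to 0.44× activity: 0.44 × 0.44 = 0.1936.
The CYP2C9 pathway (17% of clearance) increases to 2.5× activity: 0.17 × 2.5 = 0.425.
The CYP2B6 pathway (25% of clearance) drops to 0.4× activity: 0.25 × 0.4 = 0.1.
The remaining 14% of clearance is unaffected.
Relative clearance = 0.1936 + 0.425 + 0.1 + 0.14 = 0.8586.
Steady-state plasma level ∝ 1/CL: new value = 21 / 0.8586 = 24 ng/mL.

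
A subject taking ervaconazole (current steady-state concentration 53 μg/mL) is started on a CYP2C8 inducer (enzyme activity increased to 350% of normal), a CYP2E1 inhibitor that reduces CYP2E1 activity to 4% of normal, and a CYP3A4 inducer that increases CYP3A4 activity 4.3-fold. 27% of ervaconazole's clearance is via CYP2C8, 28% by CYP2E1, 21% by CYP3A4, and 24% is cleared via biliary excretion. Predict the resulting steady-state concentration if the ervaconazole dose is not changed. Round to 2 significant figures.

CYP2C8: 0.27 × 3.5 = 0.945
CYP2E1: 0.28 × 0.04 = 0.0112
CYP3A4: 0.21 × 4.3 = 0.903
Other: 0.24 (unchanged)
Relative clearance = 0.945 + 0.0112 + 0.903 + 0.24 = 2.0992.
Dividing the baseline by the relative clearance: 53 / 2.0992 = 25 μg/mL.

25 μg/mL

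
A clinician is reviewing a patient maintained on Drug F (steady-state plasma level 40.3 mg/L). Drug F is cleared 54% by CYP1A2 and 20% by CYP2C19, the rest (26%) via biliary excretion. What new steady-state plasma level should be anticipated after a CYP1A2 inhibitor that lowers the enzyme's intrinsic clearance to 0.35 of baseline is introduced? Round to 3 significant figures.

The CYP1A2 pathway (54% of clearance) drops to 0.35× activity: 0.54 × 0.35 = 0.189.
CYP2C19 (20%) and the residual 26% are unaffected.
New clearance relative to baseline: 0.189 + 0.2 + 0.26 = 0.649.
With dosing unchanged, steady-state plasma level scales as 1/CL: 40.3 / 0.649 = 62.1 mg/L.

62.1 mg/L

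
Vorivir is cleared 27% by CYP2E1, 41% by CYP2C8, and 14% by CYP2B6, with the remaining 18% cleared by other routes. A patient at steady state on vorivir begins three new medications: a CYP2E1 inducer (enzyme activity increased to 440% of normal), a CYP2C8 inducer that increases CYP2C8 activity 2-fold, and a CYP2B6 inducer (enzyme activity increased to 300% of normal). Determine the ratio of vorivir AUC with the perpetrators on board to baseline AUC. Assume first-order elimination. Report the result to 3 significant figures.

CYP2E1: 0.27 × 4.4 = 1.188
CYP2C8: 0.41 × 2 = 0.82
CYP2B6: 0.14 × 3 = 0.42
Other: 0.18 (unchanged)
CL_new/CL_old = 1.188 + 0.82 + 0.42 + 0.18 = 2.608.
AUC ∝ 1/CL: fold-change = 1 / 2.608 = 0.383.

0.383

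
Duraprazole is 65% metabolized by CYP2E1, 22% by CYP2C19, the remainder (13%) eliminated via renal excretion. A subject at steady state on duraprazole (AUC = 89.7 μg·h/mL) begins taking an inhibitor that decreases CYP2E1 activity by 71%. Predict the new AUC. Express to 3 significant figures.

The CYP2E1 pathway (65% of clearance) drops to 0.29× activity: 0.65 × 0.29 = 0.1885.
CYP2C19 (22%) and the residual 13% are unaffected.
Relative clearance = 0.1885 + 0.22 + 0.13 = 0.5385.
AUC ∝ 1/CL, so new value = 89.7 / 0.5385 = 167 μg·h/mL.

167 μg·h/mL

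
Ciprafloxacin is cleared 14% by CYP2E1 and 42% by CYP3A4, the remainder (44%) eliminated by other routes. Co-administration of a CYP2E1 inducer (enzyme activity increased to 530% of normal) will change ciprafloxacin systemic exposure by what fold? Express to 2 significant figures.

The CYP2E1 pathway (14% of clearance) increases to 5.3× activity: 0.14 × 5.3 = 0.742.
CYP3A4 (42%) and the residual 44% are unaffected.
CL_new/CL_old = 0.742 + 0.42 + 0.44 = 1.602.
Since systemic exposure ∝ 1/CL, the ratio is 1 / 1.602 = 0.62.

0.62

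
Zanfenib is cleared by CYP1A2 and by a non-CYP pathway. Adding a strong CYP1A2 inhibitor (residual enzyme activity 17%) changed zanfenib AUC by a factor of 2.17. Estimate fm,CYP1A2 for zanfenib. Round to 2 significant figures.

0.65

Call the CYP1A2 fraction fm. After the interaction, CL_new/CL_old = fm × 0.17 + (1 − fm).
AUC ratio = 1 / (new CL fraction), so new CL fraction = 1 / 2.17 = 0.4608.
fm × 0.17 + 1 − fm = 0.4608  ⇒  fm × (0.17 − 1) = −0.5392  ⇒  fm = 0.65.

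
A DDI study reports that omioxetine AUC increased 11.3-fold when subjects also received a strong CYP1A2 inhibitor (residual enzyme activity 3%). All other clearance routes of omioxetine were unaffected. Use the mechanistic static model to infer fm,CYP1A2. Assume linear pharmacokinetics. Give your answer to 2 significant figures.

Call the CYP1A2 fraction fm. After the interaction, CL_new/CL_old = fm × 0.03 + (1 − fm).
AUC ratio = 1 / (new CL fraction), so new CL fraction = 1 / 11.3 = 0.0885.
fm × 0.03 + 1 − fm = 0.0885  ⇒  fm × (0.03 − 1) = −0.9115  ⇒  fm = 0.94.

0.94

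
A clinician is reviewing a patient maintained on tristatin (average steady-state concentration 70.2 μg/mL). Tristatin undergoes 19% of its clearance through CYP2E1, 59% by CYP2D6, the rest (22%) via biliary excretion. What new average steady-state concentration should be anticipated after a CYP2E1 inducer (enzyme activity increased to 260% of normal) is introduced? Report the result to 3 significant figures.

53.8 μg/mL

CYP2E1: 0.19 × 2.6 = 0.494
CYP2D6: 0.59 (unchanged)
Other: 0.22 (unchanged)
New clearance relative to baseline: 0.494 + 0.59 + 0.22 = 1.304.
Average steady-state concentration ∝ 1/CL, so new value = 70.2 / 1.304 = 53.8 μg/mL.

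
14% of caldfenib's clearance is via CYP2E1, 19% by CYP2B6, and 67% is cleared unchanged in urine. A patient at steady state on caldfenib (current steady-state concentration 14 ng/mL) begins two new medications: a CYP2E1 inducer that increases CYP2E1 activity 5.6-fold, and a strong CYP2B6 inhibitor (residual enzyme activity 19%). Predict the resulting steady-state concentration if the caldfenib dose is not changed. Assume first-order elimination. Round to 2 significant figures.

9.4 ng/mL

The CYP2E1 pathway (14% of clearance) increases to 5.6× activity: 0.14 × 5.6 = 0.784.
The CYP2B6 pathway (19% of clearance) falls to 0.19× activity: 0.19 × 0.19 = 0.0361.
The remaining 67% of clearance is unaffected.
New clearance relative to baseline: 0.784 + 0.0361 + 0.67 = 1.4901.
New steady-state concentration = 14 / 1.4901 = 9.4 ng/mL (concentration scales inversely with clearance).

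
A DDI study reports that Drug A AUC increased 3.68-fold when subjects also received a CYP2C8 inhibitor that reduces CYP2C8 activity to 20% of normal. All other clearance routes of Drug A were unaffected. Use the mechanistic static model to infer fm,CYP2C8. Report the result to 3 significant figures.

CL'/CL = 1 / 3.68 = 0.2717
0.2·fm + (1 − fm) = 0.2717
fm = (0.2717 − 1) / (0.2 − 1) = 0.910

0.910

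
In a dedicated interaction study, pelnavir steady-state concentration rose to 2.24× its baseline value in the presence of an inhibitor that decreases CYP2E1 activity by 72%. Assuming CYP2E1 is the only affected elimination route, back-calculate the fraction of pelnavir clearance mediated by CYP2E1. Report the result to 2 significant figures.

CL'/CL = 1 / 2.24 = 0.4464
0.28·fm + (1 − fm) = 0.4464
fm = (0.4464 − 1) / (0.28 − 1) = 0.77

0.77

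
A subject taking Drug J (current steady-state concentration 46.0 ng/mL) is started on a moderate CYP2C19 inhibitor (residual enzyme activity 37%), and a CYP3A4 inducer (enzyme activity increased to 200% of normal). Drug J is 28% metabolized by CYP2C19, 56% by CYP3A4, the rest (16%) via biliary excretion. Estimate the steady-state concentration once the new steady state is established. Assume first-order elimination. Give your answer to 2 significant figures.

The CYP2C19 pathway (28% of clearance) falls to 0.37× activity: 0.28 × 0.37 = 0.1036.
The CYP3A4 pathway (56% of clearance) increases to 2× activity: 0.56 × 2 = 1.12.
The remaining 16% of clearance is unaffected.
CL_new/CL_old = 0.1036 + 1.12 + 0.16 = 1.3836.
Dividing the baseline by the relative clearance: 46.0 / 1.3836 = 33 ng/mL.

33 ng/mL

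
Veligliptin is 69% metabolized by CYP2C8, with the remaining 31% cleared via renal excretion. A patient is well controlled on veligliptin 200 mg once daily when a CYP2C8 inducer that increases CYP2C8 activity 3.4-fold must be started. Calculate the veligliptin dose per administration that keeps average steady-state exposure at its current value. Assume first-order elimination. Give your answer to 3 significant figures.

The CYP2C8 pathway (69% of clearance) rises to 3.4× activity: 0.69 × 3.4 = 2.346.
The remaining 31% of clearance is unaffected.
New clearance relative to baseline: 2.346 + 0.31 = 2.656.
Css,avg = (dose rate)/CL, so holding Css fixed requires dose ∝ CL: 200 × 2.656 = 531 mg.

531 mg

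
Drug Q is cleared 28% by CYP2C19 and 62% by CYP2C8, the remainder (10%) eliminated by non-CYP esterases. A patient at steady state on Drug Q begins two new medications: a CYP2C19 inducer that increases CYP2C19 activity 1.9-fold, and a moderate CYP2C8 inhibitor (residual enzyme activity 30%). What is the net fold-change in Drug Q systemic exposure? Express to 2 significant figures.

1.2

The CYP2C19 pathway (28% of clearance) increases to 1.9× activity: 0.28 × 1.9 = 0.532.
The CYP2C8 pathway (62% of clearance) drops to 0.3× activity: 0.62 × 0.3 = 0.186.
Non-CYP routes (10%) are unchanged.
Relative clearance = 0.532 + 0.186 + 0.1 = 0.818.
Systemic exposure ∝ 1/CL: fold-change = 1 / 0.818 = 1.2.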